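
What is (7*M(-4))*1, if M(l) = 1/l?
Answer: -7/4 ≈ -1.7500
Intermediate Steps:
(7*M(-4))*1 = (7/(-4))*1 = (7*(-¼))*1 = -7/4*1 = -7/4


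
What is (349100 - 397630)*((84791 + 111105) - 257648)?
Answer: 2996824560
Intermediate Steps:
(349100 - 397630)*((84791 + 111105) - 257648) = -48530*(195896 - 257648) = -48530*(-61752) = 2996824560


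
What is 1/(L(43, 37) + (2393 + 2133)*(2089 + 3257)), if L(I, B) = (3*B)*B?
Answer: 1/24200103 ≈ 4.1322e-8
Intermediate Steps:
L(I, B) = 3*B**2
1/(L(43, 37) + (2393 + 2133)*(2089 + 3257)) = 1/(3*37**2 + (2393 + 2133)*(2089 + 3257)) = 1/(3*1369 + 4526*5346) = 1/(4107 + 24195996) = 1/24200103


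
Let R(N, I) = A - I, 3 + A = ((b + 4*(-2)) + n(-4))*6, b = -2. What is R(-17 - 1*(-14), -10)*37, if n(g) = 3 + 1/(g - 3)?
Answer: -9287/7 ≈ -1326.7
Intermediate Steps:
n(g) = 3 + 1/(-3 + g)
A = -321/7 (A = -3 + ((-2 + 4*(-2)) + (-8 + 3*(-4))/(-3 - 4))*6 = -3 + ((-2 - 8) + (-8 - 12)/(-7))*6 = -3 + (-10 - ⅐*(-20))*6 = -3 + (-10 + 20/7)*6 = -3 - 50/7*6 = -3 - 300/7 = -321/7 ≈ -45.857)
R(N, I) = -321/7 - I
R(-17 - 1*(-14), -10)*37 = (-321/7 - 1*(-10))*37 = (-321/7 + 10)*37 = -251/7*37 = -9287/7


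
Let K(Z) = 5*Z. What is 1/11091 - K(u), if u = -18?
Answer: 998191/11091 ≈ 90.000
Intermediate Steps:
1/11091 - K(u) = 1/11091 - 5*(-18) = 1/11091 - 1*(-90) = 1/11091 + 90 = 998191/11091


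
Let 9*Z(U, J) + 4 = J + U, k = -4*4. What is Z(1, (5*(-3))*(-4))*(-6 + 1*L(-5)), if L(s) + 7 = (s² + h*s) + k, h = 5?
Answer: -551/3 ≈ -183.67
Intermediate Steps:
k = -16
L(s) = -23 + s² + 5*s (L(s) = -7 + ((s² + 5*s) - 16) = -7 + (-16 + s² + 5*s) = -23 + s² + 5*s)
Z(U, J) = -4/9 + J/9 + U/9 (Z(U, J) = -4/9 + (J + U)/9 = -4/9 + (J/9 + U/9) = -4/9 + J/9 + U/9)
Z(1, (5*(-3))*(-4))*(-6 + 1*L(-5)) = (-4/9 + ((5*(-3))*(-4))/9 + (⅑)*1)*(-6 + 1*(-23 + (-5)² + 5*(-5))) = (-4/9 + (-15*(-4))/9 + ⅑)*(-6 + 1*(-23 + 25 - 25)) = (-4/9 + (⅑)*60 + ⅑)*(-6 + 1*(-23)) = (-4/9 + 20/3 + ⅑)*(-6 - 23) = (19/3)*(-29) = -551/3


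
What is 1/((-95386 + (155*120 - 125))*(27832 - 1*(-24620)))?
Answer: -1/4034135772 ≈ -2.4788e-10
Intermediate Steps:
1/((-95386 + (155*120 - 125))*(27832 - 1*(-24620))) = 1/((-95386 + (18600 - 125))*(27832 + 24620)) = 1/((-95386 + 18475)*52452) = (1/52452)/(-76911) = -1/76911*1/52452 = -1/4034135772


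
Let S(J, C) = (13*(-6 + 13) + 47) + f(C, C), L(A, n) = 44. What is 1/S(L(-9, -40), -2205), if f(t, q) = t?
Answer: -1/2067 ≈ -0.00048379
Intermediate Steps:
S(J, C) = 138 + C (S(J, C) = (13*(-6 + 13) + 47) + C = (13*7 + 47) + C = (91 + 47) + C = 138 + C)
1/S(L(-9, -40), -2205) = 1/(138 - 2205) = 1/(-2067) = -1/2067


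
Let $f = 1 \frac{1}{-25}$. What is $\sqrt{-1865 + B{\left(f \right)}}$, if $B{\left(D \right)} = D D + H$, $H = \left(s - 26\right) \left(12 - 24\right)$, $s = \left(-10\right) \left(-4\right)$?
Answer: $\frac{4 i \sqrt{79414}}{25} \approx 45.089 i$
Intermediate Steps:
$s = 40$
$f = - \frac{1}{25}$ ($f = 1 \left(- \frac{1}{25}\right) = - \frac{1}{25} \approx -0.04$)
$H = -168$ ($H = \left(40 - 26\right) \left(12 - 24\right) = 14 \left(-12\right) = -168$)
$B{\left(D \right)} = -168 + D^{2}$ ($B{\left(D \right)} = D D - 168 = D^{2} - 168 = -168 + D^{2}$)
$\sqrt{-1865 + B{\left(f \right)}} = \sqrt{-1865 - \left(168 - \left(- \frac{1}{25}\right)^{2}\right)} = \sqrt{-1865 + \left(-168 + \frac{1}{625}\right)} = \sqrt{-1865 - \frac{104999}{625}} = \sqrt{- \frac{1270624}{625}} = \frac{4 i \sqrt{79414}}{25}$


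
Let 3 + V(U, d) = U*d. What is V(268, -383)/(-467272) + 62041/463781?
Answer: 76595750459/216711875432 ≈ 0.35345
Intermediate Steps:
V(U, d) = -3 + U*d
V(268, -383)/(-467272) + 62041/463781 = (-3 + 268*(-383))/(-467272) + 62041/463781 = (-3 - 102644)*(-1/467272) + 62041*(1/463781) = -102647*(-1/467272) + 62041/463781 = 102647/467272 + 62041/463781 = 76595750459/216711875432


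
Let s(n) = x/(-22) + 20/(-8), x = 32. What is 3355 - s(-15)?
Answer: 73897/22 ≈ 3359.0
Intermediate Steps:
s(n) = -87/22 (s(n) = 32/(-22) + 20/(-8) = 32*(-1/22) + 20*(-1/8) = -16/11 - 5/2 = -87/22)
3355 - s(-15) = 3355 - 1*(-87/22) = 3355 + 87/22 = 73897/22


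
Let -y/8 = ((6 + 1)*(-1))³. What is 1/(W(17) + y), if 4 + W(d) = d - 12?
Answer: 1/2745 ≈ 0.00036430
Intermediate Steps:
W(d) = -16 + d (W(d) = -4 + (d - 12) = -4 + (-12 + d) = -16 + d)
y = 2744 (y = -8*(-(6 + 1)³) = -8*(7*(-1))³ = -8*(-7)³ = -8*(-343) = 2744)
1/(W(17) + y) = 1/((-16 + 17) + 2744) = 1/(1 + 2744) = 1/2745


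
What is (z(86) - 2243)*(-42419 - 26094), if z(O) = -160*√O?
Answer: 153674659 + 10962080*√86 ≈ 2.5533e+8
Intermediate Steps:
(z(86) - 2243)*(-42419 - 26094) = (-160*√86 - 2243)*(-42419 - 26094) = (-2243 - 160*√86)*(-68513) = 153674659 + 10962080*√86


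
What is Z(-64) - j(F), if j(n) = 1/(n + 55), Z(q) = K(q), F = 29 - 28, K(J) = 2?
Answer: 111/56 ≈ 1.9821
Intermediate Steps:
F = 1
Z(q) = 2
j(n) = 1/(55 + n)
Z(-64) - j(F) = 2 - 1/(55 + 1) = 2 - 1/56 = 111/56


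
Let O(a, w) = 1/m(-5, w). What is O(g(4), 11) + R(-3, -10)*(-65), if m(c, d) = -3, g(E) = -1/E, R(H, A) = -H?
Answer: -586/3 ≈ -195.33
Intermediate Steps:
g(E) = -1/E
O(a, w) = -1/3 (O(a, w) = 1/(-3) = -1/3)
O(g(4), 11) + R(-3, -10)*(-65) = -1/3 - 1*(-3)*(-65) = -1/3 + 3*(-65) = -1/3 - 195 = -586/3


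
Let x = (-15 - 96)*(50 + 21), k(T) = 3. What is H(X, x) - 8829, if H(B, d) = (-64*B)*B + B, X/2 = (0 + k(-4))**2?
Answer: -29547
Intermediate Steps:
x = -7881 (x = -111*71 = -7881)
X = 18 (X = 2*(0 + 3)**2 = 2*3**2 = 2*9 = 18)
H(B, d) = B - 64*B**2 (H(B, d) = -64*B**2 + B = B - 64*B**2)
H(X, x) - 8829 = 18*(1 - 64*18) - 8829 = 18*(1 - 1152) - 8829 = 18*(-1151) - 8829 = -20718 - 8829 = -29547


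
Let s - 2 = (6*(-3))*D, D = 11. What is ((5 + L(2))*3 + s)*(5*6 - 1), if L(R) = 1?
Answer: -5162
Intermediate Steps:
s = -196 (s = 2 + (6*(-3))*11 = 2 - 18*11 = 2 - 198 = -196)
((5 + L(2))*3 + s)*(5*6 - 1) = ((5 + 1)*3 - 196)*(5*6 - 1) = (6*3 - 196)*(30 - 1) = (18 - 196)*29 = -178*29 = -5162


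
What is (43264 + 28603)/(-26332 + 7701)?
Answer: -71867/18631 ≈ -3.8574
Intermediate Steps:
(43264 + 28603)/(-26332 + 7701) = 71867/(-18631) = 71867*(-1/18631) = -71867/18631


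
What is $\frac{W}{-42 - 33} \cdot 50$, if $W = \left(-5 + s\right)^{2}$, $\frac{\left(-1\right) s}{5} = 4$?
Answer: $- \frac{1250}{3} \approx -416.67$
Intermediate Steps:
$s = -20$ ($s = \left(-5\right) 4 = -20$)
$W = 625$ ($W = \left(-5 - 20\right)^{2} = \left(-25\right)^{2} = 625$)
$\frac{W}{-42 - 33} \cdot 50 = \frac{1}{-42 - 33} \cdot 625 \cdot 50 = \frac{1}{-75} \cdot 625 \cdot 50 = \left(- \frac{1}{75}\right) 625 \cdot 50 = \left(- \frac{25}{3}\right) 50 = - \frac{1250}{3}$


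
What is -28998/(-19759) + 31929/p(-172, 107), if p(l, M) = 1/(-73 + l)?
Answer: -154566823197/19759 ≈ -7.8226e+6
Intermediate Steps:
-28998/(-19759) + 31929/p(-172, 107) = -28998/(-19759) + 31929/(1/(-73 - 172)) = -28998*(-1/19759) + 31929/(1/(-245)) = 28998/19759 + 31929/(-1/245) = 28998/19759 + 31929*(-245) = 28998/19759 - 7822605 = -154566823197/19759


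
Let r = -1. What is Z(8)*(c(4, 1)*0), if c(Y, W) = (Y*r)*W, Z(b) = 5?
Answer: 0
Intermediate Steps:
c(Y, W) = -W*Y (c(Y, W) = (Y*(-1))*W = (-Y)*W = -W*Y)
Z(8)*(c(4, 1)*0) = 5*(-1*1*4*0) = 5*(-4*0) = 5*0 = 0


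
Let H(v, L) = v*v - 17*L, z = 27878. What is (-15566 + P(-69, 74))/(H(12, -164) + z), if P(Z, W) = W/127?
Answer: -329468/652145 ≈ -0.50521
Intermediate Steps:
P(Z, W) = W/127 (P(Z, W) = W*(1/127) = W/127)
H(v, L) = v² - 17*L
(-15566 + P(-69, 74))/(H(12, -164) + z) = (-15566 + (1/127)*74)/((12² - 17*(-164)) + 27878) = (-15566 + 74/127)/((144 + 2788) + 27878) = -1976808/(127*(2932 + 27878)) = -1976808/127/30810 = -1976808/127*1/30810 = -329468/652145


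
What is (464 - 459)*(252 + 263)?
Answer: 2575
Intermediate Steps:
(464 - 459)*(252 + 263) = 5*515 = 2575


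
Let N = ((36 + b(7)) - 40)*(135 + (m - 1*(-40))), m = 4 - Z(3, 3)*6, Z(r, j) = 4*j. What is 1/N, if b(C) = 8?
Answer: 1/428 ≈ 0.0023364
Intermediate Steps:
m = -68 (m = 4 - 4*3*6 = 4 - 1*12*6 = 4 - 12*6 = 4 - 72 = -68)
N = 428 (N = ((36 + 8) - 40)*(135 + (-68 - 1*(-40))) = (44 - 40)*(135 + (-68 + 40)) = 4*(135 - 28) = 4*107 = 428)
1/N = 1/428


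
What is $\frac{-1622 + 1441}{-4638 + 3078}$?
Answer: $\frac{181}{1560} \approx 0.11603$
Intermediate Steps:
$\frac{-1622 + 1441}{-4638 + 3078} = - \frac{181}{-1560} = \left(-181\right) \left(- \frac{1}{1560}\right) = \frac{181}{1560}$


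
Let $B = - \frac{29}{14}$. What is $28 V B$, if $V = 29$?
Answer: $-1682$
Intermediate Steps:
$B = - \frac{29}{14}$ ($B = \left(-29\right) \frac{1}{14} = - \frac{29}{14} \approx -2.0714$)
$28 V B = 28 \cdot 29 \left(- \frac{29}{14}\right) = 812 \left(- \frac{29}{14}\right) = -1682$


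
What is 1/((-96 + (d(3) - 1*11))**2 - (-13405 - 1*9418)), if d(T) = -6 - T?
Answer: 1/36279 ≈ 2.7564e-5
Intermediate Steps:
1/((-96 + (d(3) - 1*11))**2 - (-13405 - 1*9418)) = 1/((-96 + ((-6 - 1*3) - 1*11))**2 - (-13405 - 1*9418)) = 1/((-96 + ((-6 - 3) - 11))**2 - (-13405 - 9418)) = 1/((-96 + (-9 - 11))**2 - 1*(-22823)) = 1/((-96 - 20)**2 + 22823) = 1/((-116)**2 + 22823) = 1/(13456 + 22823) = 1/36279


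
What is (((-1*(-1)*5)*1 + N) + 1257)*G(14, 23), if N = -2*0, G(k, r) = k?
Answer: 17668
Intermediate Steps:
N = 0
(((-1*(-1)*5)*1 + N) + 1257)*G(14, 23) = (((-1*(-1)*5)*1 + 0) + 1257)*14 = (((1*5)*1 + 0) + 1257)*14 = ((5*1 + 0) + 1257)*14 = ((5 + 0) + 1257)*14 = (5 + 1257)*14 = 1262*14 = 17668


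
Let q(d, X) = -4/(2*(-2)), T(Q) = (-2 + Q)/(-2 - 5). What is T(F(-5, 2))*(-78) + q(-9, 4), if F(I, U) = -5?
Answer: -77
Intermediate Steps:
T(Q) = 2/7 - Q/7 (T(Q) = (-2 + Q)/(-7) = (-2 + Q)*(-⅐) = 2/7 - Q/7)
q(d, X) = 1 (q(d, X) = -4/(-4) = -4*(-¼) = 1)
T(F(-5, 2))*(-78) + q(-9, 4) = (2/7 - ⅐*(-5))*(-78) + 1 = (2/7 + 5/7)*(-78) + 1 = 1*(-78) + 1 = -78 + 1 = -77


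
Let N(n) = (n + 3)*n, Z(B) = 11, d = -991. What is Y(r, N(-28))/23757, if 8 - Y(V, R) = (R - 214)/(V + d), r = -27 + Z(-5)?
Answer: 8542/23923299 ≈ 0.00035706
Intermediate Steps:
N(n) = n*(3 + n) (N(n) = (3 + n)*n = n*(3 + n))
r = -16 (r = -27 + 11 = -16)
Y(V, R) = 8 - (-214 + R)/(-991 + V) (Y(V, R) = 8 - (R - 214)/(V - 991) = 8 - (-214 + R)/(-991 + V))
Y(r, N(-28))/23757 = ((-7714 - (-28)*(3 - 28) + 8*(-16))/(-991 - 16))/23757 = ((-7714 - (-28)*(-25) - 128)/(-1007))*(1/23757) = -(-7714 - 1*700 - 128)/1007*(1/23757) = -(-7714 - 700 - 128)/1007*(1/23757) = -1/1007*(-8542)*(1/23757) = (8542/1007)*(1/23757) = 8542/23923299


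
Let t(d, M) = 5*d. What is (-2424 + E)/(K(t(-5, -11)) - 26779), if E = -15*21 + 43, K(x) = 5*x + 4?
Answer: 674/6725 ≈ 0.10022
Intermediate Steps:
K(x) = 4 + 5*x
E = -272 (E = -315 + 43 = -272)
(-2424 + E)/(K(t(-5, -11)) - 26779) = (-2424 - 272)/((4 + 5*(5*(-5))) - 26779) = -2696/((4 + 5*(-25)) - 26779) = -2696/((4 - 125) - 26779) = -2696/(-121 - 26779) = -2696/(-26900) = -2696*(-1/26900) = 674/6725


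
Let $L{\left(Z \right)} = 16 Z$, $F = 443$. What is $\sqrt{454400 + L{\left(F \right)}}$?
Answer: $4 \sqrt{28843} \approx 679.33$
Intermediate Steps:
$\sqrt{454400 + L{\left(F \right)}} = \sqrt{454400 + 16 \cdot 443} = \sqrt{454400 + 7088} = \sqrt{461488} = 4 \sqrt{28843}$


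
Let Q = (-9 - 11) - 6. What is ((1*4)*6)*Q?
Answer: -624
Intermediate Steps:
Q = -26 (Q = -20 - 6 = -26)
((1*4)*6)*Q = ((1*4)*6)*(-26) = (4*6)*(-26) = 24*(-26) = -624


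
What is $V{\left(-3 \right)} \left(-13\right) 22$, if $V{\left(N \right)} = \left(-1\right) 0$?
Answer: $0$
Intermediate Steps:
$V{\left(N \right)} = 0$
$V{\left(-3 \right)} \left(-13\right) 22 = 0 \left(-13\right) 22 = 0 \cdot 22 = 0$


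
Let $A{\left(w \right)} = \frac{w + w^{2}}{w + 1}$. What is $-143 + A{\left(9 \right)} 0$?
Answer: $-143$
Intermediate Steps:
$A{\left(w \right)} = \frac{w + w^{2}}{1 + w}$
$-143 + A{\left(9 \right)} 0 = -143 + 9 \cdot 0 = -143 + 0 = -143$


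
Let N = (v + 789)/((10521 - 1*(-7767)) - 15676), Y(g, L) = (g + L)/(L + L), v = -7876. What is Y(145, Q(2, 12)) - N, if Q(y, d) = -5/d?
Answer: -446095/2612 ≈ -170.79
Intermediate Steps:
Y(g, L) = (L + g)/(2*L) (Y(g, L) = (L + g)/((2*L)) = (L + g)*(1/(2*L)) = (L + g)/(2*L))
N = -7087/2612 (N = (-7876 + 789)/((10521 - 1*(-7767)) - 15676) = -7087/((10521 + 7767) - 15676) = -7087/(18288 - 15676) = -7087/2612 ≈ -2.7132)
Y(145, Q(2, 12)) - N = (-5/12 + 145)/(2*((-5/12))) - 1*(-7087/2612) = (-5*1/12 + 145)/(2*((-5*1/12))) + 7087/2612 = (-5/12 + 145)/(2*(-5/12)) + 7087/2612 = (1/2)*(-12/5)*(1735/12) + 7087/2612 = -347/2 + 7087/2612 = -446095/2612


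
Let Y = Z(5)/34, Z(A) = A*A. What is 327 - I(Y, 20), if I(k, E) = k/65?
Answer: 144529/442 ≈ 326.99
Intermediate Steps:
Z(A) = A²
Y = 25/34 (Y = 5²/34 = 25*(1/34) = 25/34 ≈ 0.73529)
I(k, E) = k/65 (I(k, E) = k*(1/65) = k/65)
327 - I(Y, 20) = 327 - 25/(65*34) = 327 - 1*5/442 = 327 - 5/442 = 144529/442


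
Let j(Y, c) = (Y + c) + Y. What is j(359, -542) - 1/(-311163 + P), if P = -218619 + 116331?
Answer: 72767377/413451 ≈ 176.00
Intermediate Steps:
j(Y, c) = c + 2*Y
P = -102288
j(359, -542) - 1/(-311163 + P) = (-542 + 2*359) - 1/(-311163 - 102288) = (-542 + 718) - 1/(-413451) = 176 - 1*(-1/413451) = 176 + 1/413451 = 72767377/413451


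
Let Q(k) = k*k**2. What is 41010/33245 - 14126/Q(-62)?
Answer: 1024345015/792321436 ≈ 1.2928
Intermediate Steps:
Q(k) = k**3
41010/33245 - 14126/Q(-62) = 41010/33245 - 14126/((-62)**3) = 41010*(1/33245) - 14126/(-238328) = 8202/6649 - 14126*(-1/238328) = 8202/6649 + 7063/119164 = 1024345015/792321436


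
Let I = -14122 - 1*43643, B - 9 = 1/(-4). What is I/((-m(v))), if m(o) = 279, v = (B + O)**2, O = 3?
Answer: 19255/93 ≈ 207.04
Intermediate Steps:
B = 35/4 (B = 9 + 1/(-4) = 9 - 1/4 = 35/4 ≈ 8.7500)
v = 2209/16 (v = (35/4 + 3)**2 = (47/4)**2 = 2209/16 ≈ 138.06)
I = -57765 (I = -14122 - 43643 = -57765)
I/((-m(v))) = -57765/((-1*279)) = -57765/(-279) = -57765*(-1/279) = 19255/93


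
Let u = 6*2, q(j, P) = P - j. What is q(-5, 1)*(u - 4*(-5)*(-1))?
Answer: -48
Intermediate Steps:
u = 12
q(-5, 1)*(u - 4*(-5)*(-1)) = (1 - 1*(-5))*(12 - 4*(-5)*(-1)) = (1 + 5)*(12 + 20*(-1)) = 6*(12 - 20) = 6*(-8) = -48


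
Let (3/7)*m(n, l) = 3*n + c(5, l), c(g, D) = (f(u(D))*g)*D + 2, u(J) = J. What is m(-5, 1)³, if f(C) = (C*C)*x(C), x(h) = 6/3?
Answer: -343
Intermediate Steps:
x(h) = 2 (x(h) = 6*(⅓) = 2)
f(C) = 2*C² (f(C) = (C*C)*2 = C²*2 = 2*C²)
c(g, D) = 2 + 2*g*D³ (c(g, D) = ((2*D²)*g)*D + 2 = (2*g*D²)*D + 2 = 2*g*D³ + 2 = 2 + 2*g*D³)
m(n, l) = 14/3 + 7*n + 70*l³/3 (m(n, l) = 7*(3*n + (2 + 2*5*l³))/3 = 7*(3*n + (2 + 10*l³))/3 = 7*(2 + 3*n + 10*l³)/3 = 14/3 + 7*n + 70*l³/3)
m(-5, 1)³ = (14/3 + 7*(-5) + (70/3)*1³)³ = (14/3 - 35 + (70/3)*1)³ = (14/3 - 35 + 70/3)³ = (-7)³ = -343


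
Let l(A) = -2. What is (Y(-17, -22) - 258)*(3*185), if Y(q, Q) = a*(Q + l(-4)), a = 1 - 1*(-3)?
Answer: -196470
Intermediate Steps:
a = 4 (a = 1 + 3 = 4)
Y(q, Q) = -8 + 4*Q (Y(q, Q) = 4*(Q - 2) = 4*(-2 + Q) = -8 + 4*Q)
(Y(-17, -22) - 258)*(3*185) = ((-8 + 4*(-22)) - 258)*(3*185) = ((-8 - 88) - 258)*555 = (-96 - 258)*555 = -354*555 = -196470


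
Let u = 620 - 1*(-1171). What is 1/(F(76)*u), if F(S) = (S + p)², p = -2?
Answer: 1/9807516 ≈ 1.0196e-7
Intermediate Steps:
F(S) = (-2 + S)² (F(S) = (S - 2)² = (-2 + S)²)
u = 1791 (u = 620 + 1171 = 1791)
1/(F(76)*u) = 1/((-2 + 76)²*1791) = (1/1791)/74² = (1/1791)/5476 = (1/5476)*(1/1791) = 1/9807516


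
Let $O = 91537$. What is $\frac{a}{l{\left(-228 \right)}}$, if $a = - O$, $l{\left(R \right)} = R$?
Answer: $\frac{91537}{228} \approx 401.48$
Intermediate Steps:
$a = -91537$ ($a = \left(-1\right) 91537 = -91537$)
$\frac{a}{l{\left(-228 \right)}} = - \frac{91537}{-228} = \left(-91537\right) \left(- \frac{1}{228}\right) = \frac{91537}{228}$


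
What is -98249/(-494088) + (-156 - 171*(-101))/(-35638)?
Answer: -14320573/50891064 ≈ -0.28140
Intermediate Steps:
-98249/(-494088) + (-156 - 171*(-101))/(-35638) = -98249*(-1/494088) + (-156 + 17271)*(-1/35638) = 98249/494088 + 17115*(-1/35638) = 98249/494088 - 17115/35638 = -14320573/50891064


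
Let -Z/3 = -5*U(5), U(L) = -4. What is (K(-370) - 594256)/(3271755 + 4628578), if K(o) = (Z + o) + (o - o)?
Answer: -594686/7900333 ≈ -0.075274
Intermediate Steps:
Z = -60 (Z = -(-15)*(-4) = -3*20 = -60)
K(o) = -60 + o (K(o) = (-60 + o) + (o - o) = (-60 + o) + 0 = -60 + o)
(K(-370) - 594256)/(3271755 + 4628578) = ((-60 - 370) - 594256)/(3271755 + 4628578) = (-430 - 594256)/7900333 = -594686*1/7900333 = -594686/7900333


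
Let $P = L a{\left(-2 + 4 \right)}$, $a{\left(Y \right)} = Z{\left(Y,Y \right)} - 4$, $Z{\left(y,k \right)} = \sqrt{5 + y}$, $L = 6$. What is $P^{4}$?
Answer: $1266192 - 476928 \sqrt{7} \approx 4359.1$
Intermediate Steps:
$a{\left(Y \right)} = -4 + \sqrt{5 + Y}$ ($a{\left(Y \right)} = \sqrt{5 + Y} - 4 = -4 + \sqrt{5 + Y}$)
$P = -24 + 6 \sqrt{7}$ ($P = 6 \left(-4 + \sqrt{5 + \left(-2 + 4\right)}\right) = 6 \left(-4 + \sqrt{5 + 2}\right) = 6 \left(-4 + \sqrt{7}\right) = -24 + 6 \sqrt{7} \approx -8.1255$)
$P^{4} = \left(-24 + 6 \sqrt{7}\right)^{4}$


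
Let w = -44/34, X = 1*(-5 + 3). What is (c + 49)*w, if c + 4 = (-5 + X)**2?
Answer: -2068/17 ≈ -121.65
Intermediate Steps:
X = -2 (X = 1*(-2) = -2)
w = -22/17 (w = -44*1/34 = -22/17 ≈ -1.2941)
c = 45 (c = -4 + (-5 - 2)**2 = -4 + (-7)**2 = -4 + 49 = 45)
(c + 49)*w = (45 + 49)*(-22/17) = 94*(-22/17) = -2068/17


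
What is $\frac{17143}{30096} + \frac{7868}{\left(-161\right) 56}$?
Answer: $- \frac{1468465}{4845456} \approx -0.30306$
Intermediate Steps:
$\frac{17143}{30096} + \frac{7868}{\left(-161\right) 56} = 17143 \cdot \frac{1}{30096} + \frac{7868}{-9016} = \frac{17143}{30096} + 7868 \left(- \frac{1}{9016}\right) = \frac{17143}{30096} - \frac{281}{322} = - \frac{1468465}{4845456}$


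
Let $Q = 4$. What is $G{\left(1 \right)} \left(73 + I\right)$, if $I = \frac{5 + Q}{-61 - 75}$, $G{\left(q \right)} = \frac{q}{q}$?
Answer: $\frac{9919}{136} \approx 72.934$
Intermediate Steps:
$G{\left(q \right)} = 1$
$I = - \frac{9}{136}$ ($I = \frac{5 + 4}{-61 - 75} = \frac{9}{-136} = 9 \left(- \frac{1}{136}\right) = - \frac{9}{136} \approx -0.066176$)
$G{\left(1 \right)} \left(73 + I\right) = 1 \left(73 - \frac{9}{136}\right) = 1 \cdot \frac{9919}{136} = \frac{9919}{136}$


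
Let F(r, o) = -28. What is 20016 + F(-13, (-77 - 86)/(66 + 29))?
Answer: 19988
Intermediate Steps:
20016 + F(-13, (-77 - 86)/(66 + 29)) = 20016 - 28 = 19988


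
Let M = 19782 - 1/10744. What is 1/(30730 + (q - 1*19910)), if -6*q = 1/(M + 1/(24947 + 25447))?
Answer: 5355315128351/57944509643638392 ≈ 9.2421e-5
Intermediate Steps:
M = 212537807/10744 (M = 19782 - 1*1/10744 = 19782 - 1/10744 = 212537807/10744 ≈ 19782.)
q = -45119428/5355315128351 (q = -1/(6*(212537807/10744 + 1/(24947 + 25447))) = -1/(6*(212537807/10744 + 1/50394)) = -1/(6*5355315128351/270716568) = -⅙*270716568/5355315128351 = -45119428/5355315128351 ≈ -8.4252e-6)
1/(30730 + (q - 1*19910)) = 1/(30730 + (-45119428/5355315128351 - 1*19910)) = 1/(30730 + (-45119428/5355315128351 - 19910)) = 1/(30730 - 106624324250587838/5355315128351) = 1/(57944509643638392/5355315128351) = 5355315128351/57944509643638392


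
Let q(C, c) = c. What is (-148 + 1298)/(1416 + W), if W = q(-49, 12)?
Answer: 575/714 ≈ 0.80532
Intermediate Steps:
W = 12
(-148 + 1298)/(1416 + W) = (-148 + 1298)/(1416 + 12) = 1150/1428 = 1150*(1/1428) = 575/714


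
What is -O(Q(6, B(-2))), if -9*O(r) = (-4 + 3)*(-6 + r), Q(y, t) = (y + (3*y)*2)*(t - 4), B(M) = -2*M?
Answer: ⅔ ≈ 0.66667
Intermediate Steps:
Q(y, t) = 7*y*(-4 + t) (Q(y, t) = (y + 6*y)*(-4 + t) = (7*y)*(-4 + t) = 7*y*(-4 + t))
O(r) = -⅔ + r/9 (O(r) = -(-4 + 3)*(-6 + r)/9 = -(-1)*(-6 + r)/9 = -(6 - r)/9 = -⅔ + r/9)
-O(Q(6, B(-2))) = -(-⅔ + (7*6*(-4 - 2*(-2)))/9) = -(-⅔ + (7*6*(-4 + 4))/9) = -(-⅔ + (7*6*0)/9) = -(-⅔ + (⅑)*0) = -(-⅔ + 0) = -1*(-⅔) = ⅔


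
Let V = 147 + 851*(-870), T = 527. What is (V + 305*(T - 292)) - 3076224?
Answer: -3744772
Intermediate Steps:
V = -740223 (V = 147 - 740370 = -740223)
(V + 305*(T - 292)) - 3076224 = (-740223 + 305*(527 - 292)) - 3076224 = (-740223 + 305*235) - 3076224 = (-740223 + 71675) - 3076224 = -668548 - 3076224 = -3744772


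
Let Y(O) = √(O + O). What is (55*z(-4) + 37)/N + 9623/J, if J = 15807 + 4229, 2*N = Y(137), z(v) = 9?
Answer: 9623/20036 + 532*√274/137 ≈ 64.759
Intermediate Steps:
Y(O) = √2*√O (Y(O) = √(2*O) = √2*√O)
N = √274/2 (N = (√2*√137)/2 = √274/2 ≈ 8.2765)
J = 20036
(55*z(-4) + 37)/N + 9623/J = (55*9 + 37)/((√274/2)) + 9623/20036 = (495 + 37)*(√274/137) + 9623*(1/20036) = 532*(√274/137) + 9623/20036 = 532*√274/137 + 9623/20036 = 9623/20036 + 532*√274/137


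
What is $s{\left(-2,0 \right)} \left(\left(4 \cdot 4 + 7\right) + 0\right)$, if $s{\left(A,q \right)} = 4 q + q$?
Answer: $0$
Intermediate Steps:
$s{\left(A,q \right)} = 5 q$
$s{\left(-2,0 \right)} \left(\left(4 \cdot 4 + 7\right) + 0\right) = 5 \cdot 0 \left(\left(4 \cdot 4 + 7\right) + 0\right) = 0 \left(\left(16 + 7\right) + 0\right) = 0 \left(23 + 0\right) = 0 \cdot 23 = 0$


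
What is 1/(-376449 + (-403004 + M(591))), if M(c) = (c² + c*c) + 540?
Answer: -1/80351 ≈ -1.2445e-5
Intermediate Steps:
M(c) = 540 + 2*c² (M(c) = (c² + c²) + 540 = 2*c² + 540 = 540 + 2*c²)
1/(-376449 + (-403004 + M(591))) = 1/(-376449 + (-403004 + (540 + 2*591²))) = 1/(-376449 + (-403004 + (540 + 2*349281))) = 1/(-376449 + (-403004 + (540 + 698562))) = 1/(-376449 + (-403004 + 699102)) = 1/(-376449 + 296098) = 1/(-80351) = -1/80351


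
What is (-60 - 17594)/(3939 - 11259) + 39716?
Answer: 145369387/3660 ≈ 39718.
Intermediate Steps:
(-60 - 17594)/(3939 - 11259) + 39716 = -17654/(-7320) + 39716 = -17654*(-1/7320) + 39716 = 8827/3660 + 39716 = 145369387/3660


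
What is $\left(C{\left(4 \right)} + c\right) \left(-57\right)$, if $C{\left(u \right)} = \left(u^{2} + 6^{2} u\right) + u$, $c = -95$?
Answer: $-3933$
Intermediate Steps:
$C{\left(u \right)} = u^{2} + 37 u$ ($C{\left(u \right)} = \left(u^{2} + 36 u\right) + u = u^{2} + 37 u$)
$\left(C{\left(4 \right)} + c\right) \left(-57\right) = \left(4 \left(37 + 4\right) - 95\right) \left(-57\right) = \left(4 \cdot 41 - 95\right) \left(-57\right) = \left(164 - 95\right) \left(-57\right) = 69 \left(-57\right) = -3933$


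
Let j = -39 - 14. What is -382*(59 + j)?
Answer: -2292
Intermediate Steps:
j = -53
-382*(59 + j) = -382*(59 - 53) = -382*6 = -2292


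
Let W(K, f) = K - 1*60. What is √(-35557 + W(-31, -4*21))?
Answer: 8*I*√557 ≈ 188.81*I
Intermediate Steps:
W(K, f) = -60 + K (W(K, f) = K - 60 = -60 + K)
√(-35557 + W(-31, -4*21)) = √(-35557 + (-60 - 31)) = √(-35557 - 91) = √(-35648) = 8*I*√557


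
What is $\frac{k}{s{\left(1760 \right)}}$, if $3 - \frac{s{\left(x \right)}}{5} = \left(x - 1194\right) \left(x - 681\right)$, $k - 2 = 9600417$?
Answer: $- \frac{9600419}{3053555} \approx -3.144$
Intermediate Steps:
$k = 9600419$ ($k = 2 + 9600417 = 9600419$)
$s{\left(x \right)} = 15 - 5 \left(-1194 + x\right) \left(-681 + x\right)$ ($s{\left(x \right)} = 15 - 5 \left(x - 1194\right) \left(x - 681\right) = 15 - 5 \left(-1194 + x\right) \left(-681 + x\right)$)
$\frac{k}{s{\left(1760 \right)}} = \frac{9600419}{-4065555 - 5 \cdot 1760^{2} + 9375 \cdot 1760} = \frac{9600419}{-4065555 - 15488000 + 16500000} = \frac{9600419}{-3053555} = 9600419 \left(- \frac{1}{3053555}\right) = - \frac{9600419}{3053555}$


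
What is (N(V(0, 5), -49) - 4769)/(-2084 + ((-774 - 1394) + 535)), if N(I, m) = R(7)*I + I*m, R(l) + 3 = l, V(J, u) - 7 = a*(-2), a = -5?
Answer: 5534/3717 ≈ 1.4888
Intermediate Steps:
V(J, u) = 17 (V(J, u) = 7 - 5*(-2) = 7 + 10 = 17)
R(l) = -3 + l
N(I, m) = 4*I + I*m (N(I, m) = (-3 + 7)*I + I*m = 4*I + I*m)
(N(V(0, 5), -49) - 4769)/(-2084 + ((-774 - 1394) + 535)) = (17*(4 - 49) - 4769)/(-2084 + ((-774 - 1394) + 535)) = (17*(-45) - 4769)/(-2084 + (-2168 + 535)) = (-765 - 4769)/(-2084 - 1633) = -5534/(-3717) = -5534*(-1/3717) = 5534/3717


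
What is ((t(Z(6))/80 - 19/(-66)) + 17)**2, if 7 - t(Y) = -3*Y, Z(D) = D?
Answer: 86359849/278784 ≈ 309.77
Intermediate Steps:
t(Y) = 7 + 3*Y (t(Y) = 7 - (-3)*Y = 7 + 3*Y)
((t(Z(6))/80 - 19/(-66)) + 17)**2 = (((7 + 3*6)/80 - 19/(-66)) + 17)**2 = (((7 + 18)*(1/80) - 19*(-1/66)) + 17)**2 = ((25*(1/80) + 19/66) + 17)**2 = ((5/16 + 19/66) + 17)**2 = (317/528 + 17)**2 = (9293/528)**2 = 86359849/278784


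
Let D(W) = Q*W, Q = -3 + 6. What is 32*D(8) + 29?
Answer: 797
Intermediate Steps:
Q = 3
D(W) = 3*W
32*D(8) + 29 = 32*(3*8) + 29 = 32*24 + 29 = 768 + 29 = 797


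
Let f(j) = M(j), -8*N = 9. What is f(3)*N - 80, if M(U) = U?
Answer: -667/8 ≈ -83.375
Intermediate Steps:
N = -9/8 (N = -⅛*9 = -9/8 ≈ -1.1250)
f(j) = j
f(3)*N - 80 = 3*(-9/8) - 80 = -27/8 - 80 = -667/8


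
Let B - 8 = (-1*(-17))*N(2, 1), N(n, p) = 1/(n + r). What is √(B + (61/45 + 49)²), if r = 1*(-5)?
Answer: √5139481/45 ≈ 50.379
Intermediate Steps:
r = -5
N(n, p) = 1/(-5 + n) (N(n, p) = 1/(n - 5) = 1/(-5 + n))
B = 7/3 (B = 8 + (-1*(-17))/(-5 + 2) = 8 + 17/(-3) = 8 + 17*(-⅓) = 8 - 17/3 = 7/3 ≈ 2.3333)
√(B + (61/45 + 49)²) = √(7/3 + (61/45 + 49)²) = √(7/3 + (2266/45)²) = √(7/3 + 5134756/2025) = √(5139481/2025) = √5139481/45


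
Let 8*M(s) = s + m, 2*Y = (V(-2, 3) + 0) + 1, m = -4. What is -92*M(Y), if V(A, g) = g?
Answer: 23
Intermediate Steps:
Y = 2 (Y = ((3 + 0) + 1)/2 = (3 + 1)/2 = (½)*4 = 2)
M(s) = -½ + s/8 (M(s) = (s - 4)/8 = (-4 + s)/8 = -½ + s/8)
-92*M(Y) = -92*(-½ + (⅛)*2) = -92*(-½ + ¼) = -92*(-¼) = 23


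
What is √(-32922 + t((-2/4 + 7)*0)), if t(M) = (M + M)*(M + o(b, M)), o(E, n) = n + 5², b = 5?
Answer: 3*I*√3658 ≈ 181.44*I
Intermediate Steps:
o(E, n) = 25 + n (o(E, n) = n + 25 = 25 + n)
t(M) = 2*M*(25 + 2*M) (t(M) = (M + M)*(M + (25 + M)) = (2*M)*(25 + 2*M) = 2*M*(25 + 2*M))
√(-32922 + t((-2/4 + 7)*0)) = √(-32922 + 2*((-2/4 + 7)*0)*(25 + 2*((-2/4 + 7)*0))) = √(-32922 + 2*((-2*¼ + 7)*0)*(25 + 2*((-2*¼ + 7)*0))) = √(-32922 + 2*((-½ + 7)*0)*(25 + 2*((-½ + 7)*0))) = √(-32922 + 2*((13/2)*0)*(25 + 2*((13/2)*0))) = √(-32922 + 2*0*(25 + 2*0)) = √(-32922 + 2*0*(25 + 0)) = √(-32922 + 2*0*25) = √(-32922 + 0) = √(-32922) = 3*I*√3658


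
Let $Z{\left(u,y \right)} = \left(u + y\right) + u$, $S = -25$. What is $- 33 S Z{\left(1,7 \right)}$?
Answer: $7425$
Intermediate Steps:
$Z{\left(u,y \right)} = y + 2 u$
$- 33 S Z{\left(1,7 \right)} = \left(-33\right) \left(-25\right) \left(7 + 2 \cdot 1\right) = 825 \left(7 + 2\right) = 825 \cdot 9 = 7425$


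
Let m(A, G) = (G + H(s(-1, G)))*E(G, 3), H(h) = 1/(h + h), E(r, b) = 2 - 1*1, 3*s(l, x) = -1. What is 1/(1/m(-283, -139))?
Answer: -281/2 ≈ -140.50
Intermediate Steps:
s(l, x) = -1/3 (s(l, x) = (1/3)*(-1) = -1/3)
E(r, b) = 1 (E(r, b) = 2 - 1 = 1)
H(h) = 1/(2*h)
m(A, G) = -3/2 + G (m(A, G) = (G + 1/(2*(-1/3)))*1 = (G + (1/2)*(-3))*1 = (G - 3/2)*1 = (-3/2 + G)*1 = -3/2 + G)
1/(1/m(-283, -139)) = 1/(1/(-3/2 - 139)) = 1/(1/(-281/2)) = 1/(-2/281) = -281/2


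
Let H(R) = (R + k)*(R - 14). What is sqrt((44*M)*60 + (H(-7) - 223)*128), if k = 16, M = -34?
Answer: 4*I*sqrt(8906) ≈ 377.49*I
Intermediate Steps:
H(R) = (-14 + R)*(16 + R) (H(R) = (R + 16)*(R - 14) = (16 + R)*(-14 + R) = (-14 + R)*(16 + R))
sqrt((44*M)*60 + (H(-7) - 223)*128) = sqrt((44*(-34))*60 + ((-224 + (-7)**2 + 2*(-7)) - 223)*128) = sqrt(-1496*60 + ((-224 + 49 - 14) - 223)*128) = sqrt(-89760 + (-189 - 223)*128) = sqrt(-89760 - 412*128) = sqrt(-89760 - 52736) = sqrt(-142496) = 4*I*sqrt(8906)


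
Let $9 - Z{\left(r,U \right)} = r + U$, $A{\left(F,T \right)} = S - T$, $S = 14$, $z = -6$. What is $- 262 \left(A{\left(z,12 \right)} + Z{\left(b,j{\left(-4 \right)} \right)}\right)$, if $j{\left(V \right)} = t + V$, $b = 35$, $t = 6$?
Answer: $6812$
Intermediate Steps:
$A{\left(F,T \right)} = 14 - T$
$j{\left(V \right)} = 6 + V$
$Z{\left(r,U \right)} = 9 - U - r$ ($Z{\left(r,U \right)} = 9 - \left(r + U\right) = 9 - \left(U + r\right) = 9 - U - r$)
$- 262 \left(A{\left(z,12 \right)} + Z{\left(b,j{\left(-4 \right)} \right)}\right) = - 262 \left(\left(14 - 12\right) - 28\right) = - 262 \left(2 - 28\right) = \left(-262\right) \left(-26\right) = 6812$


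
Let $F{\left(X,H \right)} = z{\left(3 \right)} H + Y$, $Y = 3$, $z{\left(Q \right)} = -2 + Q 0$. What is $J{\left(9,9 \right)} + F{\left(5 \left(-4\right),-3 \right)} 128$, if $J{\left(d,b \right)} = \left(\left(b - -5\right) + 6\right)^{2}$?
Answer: $1552$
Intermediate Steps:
$z{\left(Q \right)} = -2$ ($z{\left(Q \right)} = -2 + 0 = -2$)
$J{\left(d,b \right)} = \left(11 + b\right)^{2}$ ($J{\left(d,b \right)} = \left(\left(b + 5\right) + 6\right)^{2} = \left(\left(5 + b\right) + 6\right)^{2} = \left(11 + b\right)^{2}$)
$F{\left(X,H \right)} = 3 - 2 H$ ($F{\left(X,H \right)} = - 2 H + 3 = 3 - 2 H$)
$J{\left(9,9 \right)} + F{\left(5 \left(-4\right),-3 \right)} 128 = \left(11 + 9\right)^{2} + \left(3 - -6\right) 128 = 20^{2} + \left(3 + 6\right) 128 = 400 + 9 \cdot 128 = 400 + 1152 = 1552$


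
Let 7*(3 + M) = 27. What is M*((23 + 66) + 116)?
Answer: 1230/7 ≈ 175.71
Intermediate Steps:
M = 6/7 (M = -3 + (1/7)*27 = -3 + 27/7 = 6/7 ≈ 0.85714)
M*((23 + 66) + 116) = 6*((23 + 66) + 116)/7 = 6*(89 + 116)/7 = (6/7)*205 = 1230/7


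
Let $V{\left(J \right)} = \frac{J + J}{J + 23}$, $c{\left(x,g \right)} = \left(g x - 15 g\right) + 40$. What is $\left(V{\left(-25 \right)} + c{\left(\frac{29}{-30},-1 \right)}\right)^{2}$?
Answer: $\frac{5900041}{900} \approx 6555.6$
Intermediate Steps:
$c{\left(x,g \right)} = 40 - 15 g + g x$ ($c{\left(x,g \right)} = \left(- 15 g + g x\right) + 40 = 40 - 15 g + g x$)
$V{\left(J \right)} = \frac{2 J}{23 + J}$
$\left(V{\left(-25 \right)} + c{\left(\frac{29}{-30},-1 \right)}\right)^{2} = \left(2 \left(-25\right) \frac{1}{23 - 25} - \left(-55 - \frac{29}{30}\right)\right)^{2} = \left(2 \left(-25\right) \frac{1}{-2} + \left(40 + 15 - 29 \left(- \frac{1}{30}\right)\right)\right)^{2} = \left(2 \left(-25\right) \left(- \frac{1}{2}\right) + \left(40 + 15 - - \frac{29}{30}\right)\right)^{2} = \left(25 + \left(40 + 15 + \frac{29}{30}\right)\right)^{2} = \left(25 + \frac{1679}{30}\right)^{2} = \left(\frac{2429}{30}\right)^{2} = \frac{5900041}{900}$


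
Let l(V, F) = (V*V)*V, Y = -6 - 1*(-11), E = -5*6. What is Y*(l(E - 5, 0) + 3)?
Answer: -214360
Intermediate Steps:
E = -30
Y = 5 (Y = -6 + 11 = 5)
l(V, F) = V**3 (l(V, F) = V**2*V = V**3)
Y*(l(E - 5, 0) + 3) = 5*((-30 - 5)**3 + 3) = 5*((-35)**3 + 3) = 5*(-42875 + 3) = 5*(-42872) = -214360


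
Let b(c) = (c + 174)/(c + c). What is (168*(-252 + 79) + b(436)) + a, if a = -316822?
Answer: -150805991/436 ≈ -3.4589e+5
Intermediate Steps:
b(c) = (174 + c)/(2*c) (b(c) = (174 + c)/((2*c)) = (174 + c)*(1/(2*c)) = (174 + c)/(2*c))
(168*(-252 + 79) + b(436)) + a = (168*(-252 + 79) + (½)*(174 + 436)/436) - 316822 = (168*(-173) + (½)*(1/436)*610) - 316822 = (-29064 + 305/436) - 316822 = -12671599/436 - 316822 = -150805991/436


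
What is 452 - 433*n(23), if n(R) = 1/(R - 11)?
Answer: 4991/12 ≈ 415.92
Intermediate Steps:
n(R) = 1/(-11 + R)
452 - 433*n(23) = 452 - 433/(-11 + 23) = 452 - 433/12 = 4991/12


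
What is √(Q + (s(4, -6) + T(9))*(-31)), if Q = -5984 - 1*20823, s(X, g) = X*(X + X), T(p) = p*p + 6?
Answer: 4*I*√1906 ≈ 174.63*I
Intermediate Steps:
T(p) = 6 + p² (T(p) = p² + 6 = 6 + p²)
s(X, g) = 2*X² (s(X, g) = X*(2*X) = 2*X²)
Q = -26807 (Q = -5984 - 20823 = -26807)
√(Q + (s(4, -6) + T(9))*(-31)) = √(-26807 + (2*4² + (6 + 9²))*(-31)) = √(-26807 + (2*16 + (6 + 81))*(-31)) = √(-26807 + (32 + 87)*(-31)) = √(-26807 + 119*(-31)) = √(-26807 - 3689) = √(-30496) = 4*I*√1906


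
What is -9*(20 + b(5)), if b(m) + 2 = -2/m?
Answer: -792/5 ≈ -158.40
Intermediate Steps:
b(m) = -2 - 2/m
-9*(20 + b(5)) = -9*(20 + (-2 - 2/5)) = -9*(20 - 12/5) = -9*88/5 = -792/5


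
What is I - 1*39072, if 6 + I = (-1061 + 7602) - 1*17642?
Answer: -50179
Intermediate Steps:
I = -11107 (I = -6 + ((-1061 + 7602) - 1*17642) = -6 + (6541 - 17642) = -6 - 11101 = -11107)
I - 1*39072 = -11107 - 1*39072 = -11107 - 39072 = -50179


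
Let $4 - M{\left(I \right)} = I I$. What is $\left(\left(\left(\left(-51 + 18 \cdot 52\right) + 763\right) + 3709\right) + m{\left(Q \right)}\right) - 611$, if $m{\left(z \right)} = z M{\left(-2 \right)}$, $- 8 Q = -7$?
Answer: $4746$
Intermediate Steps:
$M{\left(I \right)} = 4 - I^{2}$ ($M{\left(I \right)} = 4 - I I = 4 - I^{2}$)
$Q = \frac{7}{8}$ ($Q = \left(- \frac{1}{8}\right) \left(-7\right) = \frac{7}{8} \approx 0.875$)
$m{\left(z \right)} = 0$ ($m{\left(z \right)} = z \left(4 - \left(-2\right)^{2}\right) = z \left(4 - 4\right) = z 0 = 0$)
$\left(\left(\left(\left(-51 + 18 \cdot 52\right) + 763\right) + 3709\right) + m{\left(Q \right)}\right) - 611 = \left(\left(\left(\left(-51 + 18 \cdot 52\right) + 763\right) + 3709\right) + 0\right) - 611 = \left(\left(\left(\left(-51 + 936\right) + 763\right) + 3709\right) + 0\right) - 611 = \left(\left(\left(885 + 763\right) + 3709\right) + 0\right) - 611 = \left(\left(1648 + 3709\right) + 0\right) - 611 = \left(5357 + 0\right) - 611 = 5357 - 611 = 4746$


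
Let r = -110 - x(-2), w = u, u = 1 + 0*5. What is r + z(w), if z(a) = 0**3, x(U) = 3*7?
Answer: -131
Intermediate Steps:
x(U) = 21
u = 1 (u = 1 + 0 = 1)
w = 1
r = -131 (r = -110 - 1*21 = -110 - 21 = -131)
z(a) = 0
r + z(w) = -131 + 0 = -131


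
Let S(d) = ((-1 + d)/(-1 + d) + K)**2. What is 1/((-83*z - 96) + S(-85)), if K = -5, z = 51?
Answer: -1/4313 ≈ -0.00023186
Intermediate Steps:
S(d) = 16 (S(d) = ((-1 + d)/(-1 + d) - 5)**2 = (1 - 5)**2 = (-4)**2 = 16)
1/((-83*z - 96) + S(-85)) = 1/((-83*51 - 96) + 16) = 1/((-4233 - 96) + 16) = 1/(-4329 + 16) = 1/(-4313) = -1/4313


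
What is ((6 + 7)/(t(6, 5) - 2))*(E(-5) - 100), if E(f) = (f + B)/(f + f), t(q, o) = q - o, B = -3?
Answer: 6448/5 ≈ 1289.6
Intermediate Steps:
E(f) = (-3 + f)/(2*f) (E(f) = (f - 3)/(f + f) = (-3 + f)/((2*f)) = (-3 + f)*(1/(2*f)) = (-3 + f)/(2*f))
((6 + 7)/(t(6, 5) - 2))*(E(-5) - 100) = ((6 + 7)/((6 - 1*5) - 2))*((1/2)*(-3 - 5)/(-5) - 100) = (13/((6 - 5) - 2))*((1/2)*(-1/5)*(-8) - 100) = (13/(1 - 2))*(4/5 - 100) = (13/(-1))*(-496/5) = -1*13*(-496/5) = -13*(-496/5) = 6448/5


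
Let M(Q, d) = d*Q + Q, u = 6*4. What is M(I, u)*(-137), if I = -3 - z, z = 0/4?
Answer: 10275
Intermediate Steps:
u = 24
z = 0 (z = 0*(¼) = 0)
I = -3 (I = -3 - 1*0 = -3 + 0 = -3)
M(Q, d) = Q + Q*d (M(Q, d) = Q*d + Q = Q + Q*d)
M(I, u)*(-137) = -3*(1 + 24)*(-137) = -3*25*(-137) = -75*(-137) = 10275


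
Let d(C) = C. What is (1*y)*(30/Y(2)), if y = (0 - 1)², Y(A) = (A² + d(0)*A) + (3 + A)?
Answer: 10/3 ≈ 3.3333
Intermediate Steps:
Y(A) = 3 + A + A² (Y(A) = (A² + 0*A) + (3 + A) = (A² + 0) + (3 + A) = A² + (3 + A) = 3 + A + A²)
y = 1 (y = (-1)² = 1)
(1*y)*(30/Y(2)) = (1*1)*(30/(3 + 2 + 2²)) = 1*(30/(3 + 2 + 4)) = 1*(30/9) = 1*(30*(⅑)) = 1*(10/3) = 10/3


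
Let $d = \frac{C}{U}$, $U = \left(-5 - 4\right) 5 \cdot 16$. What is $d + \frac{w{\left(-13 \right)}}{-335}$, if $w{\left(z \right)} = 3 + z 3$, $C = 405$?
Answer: $- \frac{2439}{5360} \approx -0.45504$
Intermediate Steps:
$U = -720$ ($U = \left(-9\right) 5 \cdot 16 = \left(-45\right) 16 = -720$)
$w{\left(z \right)} = 3 + 3 z$
$d = - \frac{9}{16}$ ($d = \frac{405}{-720} = 405 \left(- \frac{1}{720}\right) = - \frac{9}{16} \approx -0.5625$)
$d + \frac{w{\left(-13 \right)}}{-335} = - \frac{9}{16} + \frac{3 + 3 \left(-13\right)}{-335} = - \frac{9}{16} + \left(3 - 39\right) \left(- \frac{1}{335}\right) = - \frac{9}{16} - - \frac{36}{335} = - \frac{9}{16} + \frac{36}{335} = - \frac{2439}{5360}$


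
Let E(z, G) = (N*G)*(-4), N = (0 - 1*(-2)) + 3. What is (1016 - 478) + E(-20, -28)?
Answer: 1098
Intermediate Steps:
N = 5 (N = (0 + 2) + 3 = 2 + 3 = 5)
E(z, G) = -20*G (E(z, G) = (5*G)*(-4) = -20*G)
(1016 - 478) + E(-20, -28) = (1016 - 478) - 20*(-28) = 538 + 560 = 1098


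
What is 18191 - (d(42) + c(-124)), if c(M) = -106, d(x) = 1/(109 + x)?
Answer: 2762846/151 ≈ 18297.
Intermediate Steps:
18191 - (d(42) + c(-124)) = 18191 - (1/(109 + 42) - 106) = 18191 - (1/151 - 106) = 18191 - 1*(-16005/151) = 18191 + 16005/151 = 2762846/151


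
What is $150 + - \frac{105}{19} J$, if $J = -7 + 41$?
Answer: $- \frac{720}{19} \approx -37.895$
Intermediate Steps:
$J = 34$
$150 + - \frac{105}{19} J = 150 + - \frac{105}{19} \cdot 34 = 150 + \left(-105\right) \frac{1}{19} \cdot 34 = 150 - \frac{3570}{19} = - \frac{720}{19}$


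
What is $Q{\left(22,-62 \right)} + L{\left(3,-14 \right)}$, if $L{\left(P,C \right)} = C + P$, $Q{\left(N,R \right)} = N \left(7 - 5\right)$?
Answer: $33$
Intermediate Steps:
$Q{\left(N,R \right)} = 2 N$ ($Q{\left(N,R \right)} = N 2 = 2 N$)
$Q{\left(22,-62 \right)} + L{\left(3,-14 \right)} = 2 \cdot 22 + \left(-14 + 3\right) = 44 - 11 = 33$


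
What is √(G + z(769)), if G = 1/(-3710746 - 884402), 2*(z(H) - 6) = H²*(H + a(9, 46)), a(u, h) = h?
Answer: √141343815288879554971/765858 ≈ 15524.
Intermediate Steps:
z(H) = 6 + H²*(46 + H)/2 (z(H) = 6 + (H²*(H + 46))/2 = 6 + (H²*(46 + H))/2 = 6 + H²*(46 + H)/2)
G = -1/4595148 (G = 1/(-4595148) = -1/4595148 ≈ -2.1762e-7)
√(G + z(769)) = √(-1/4595148 + (6 + (½)*769³ + 23*769²)) = √(-1/4595148 + (6 + (½)*454756609 + 23*591361)) = √(-1/4595148 + (6 + 454756609/2 + 13601303)) = √(-1/4595148 + 481959227/2) = √(1107336989015297/4595148) = √141343815288879554971/765858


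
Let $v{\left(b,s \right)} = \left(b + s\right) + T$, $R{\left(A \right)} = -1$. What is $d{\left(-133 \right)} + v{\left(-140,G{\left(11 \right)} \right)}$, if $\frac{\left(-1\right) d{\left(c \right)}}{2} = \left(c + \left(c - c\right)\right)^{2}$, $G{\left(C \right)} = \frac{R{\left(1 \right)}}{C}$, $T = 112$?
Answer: $- \frac{389467}{11} \approx -35406.0$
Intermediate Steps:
$G{\left(C \right)} = - \frac{1}{C}$
$v{\left(b,s \right)} = 112 + b + s$ ($v{\left(b,s \right)} = \left(b + s\right) + 112 = 112 + b + s$)
$d{\left(c \right)} = - 2 c^{2}$ ($d{\left(c \right)} = - 2 \left(c + \left(c - c\right)\right)^{2} = - 2 \left(c + 0\right)^{2} = - 2 c^{2}$)
$d{\left(-133 \right)} + v{\left(-140,G{\left(11 \right)} \right)} = - 2 \left(-133\right)^{2} - \frac{309}{11} = \left(-2\right) 17689 - \frac{309}{11} = -35378 - \frac{309}{11} = - \frac{389467}{11}$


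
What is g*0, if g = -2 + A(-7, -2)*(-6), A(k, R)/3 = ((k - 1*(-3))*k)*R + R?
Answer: 0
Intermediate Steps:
A(k, R) = 3*R + 3*R*k*(3 + k) (A(k, R) = 3*(((k - 1*(-3))*k)*R + R) = 3*(((k + 3)*k)*R + R) = 3*(((3 + k)*k)*R + R) = 3*((k*(3 + k))*R + R) = 3*(R*k*(3 + k) + R) = 3*(R + R*k*(3 + k)) = 3*R + 3*R*k*(3 + k))
g = 1042 (g = -2 + (3*(-2)*(1 + (-7)² + 3*(-7)))*(-6) = -2 + (3*(-2)*(1 + 49 - 21))*(-6) = -2 + (3*(-2)*29)*(-6) = -2 - 174*(-6) = -2 + 1044 = 1042)
g*0 = 1042*0 = 0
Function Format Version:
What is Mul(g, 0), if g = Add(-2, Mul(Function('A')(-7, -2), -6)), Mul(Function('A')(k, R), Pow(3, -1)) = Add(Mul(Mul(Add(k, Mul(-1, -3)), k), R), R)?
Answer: 0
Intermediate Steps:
Function('A')(k, R) = Add(Mul(3, R), Mul(3, R, k, Add(3, k))) (Function('A')(k, R) = Mul(3, Add(Mul(Mul(Add(k, Mul(-1, -3)), k), R), R)) = Mul(3, Add(Mul(Mul(Add(k, 3), k), R), R)) = Mul(3, Add(Mul(Mul(Add(3, k), k), R), R)) = Mul(3, Add(Mul(Mul(k, Add(3, k)), R), R)) = Mul(3, Add(Mul(R, k, Add(3, k)), R)) = Mul(3, Add(R, Mul(R, k, Add(3, k)))) = Add(Mul(3, R), Mul(3, R, k, Add(3, k))))
g = 1042 (g = Add(-2, Mul(Mul(3, -2, Add(1, Pow(-7, 2), Mul(3, -7))), -6)) = Add(-2, Mul(Mul(3, -2, Add(1, 49, -21)), -6)) = Add(-2, Mul(Mul(3, -2, 29), -6)) = Add(-2, Mul(-174, -6)) = Add(-2, 1044) = 1042)
Mul(g, 0) = Mul(1042, 0) = 0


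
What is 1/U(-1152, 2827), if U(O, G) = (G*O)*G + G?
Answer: -1/9206699381 ≈ -1.0862e-10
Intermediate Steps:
U(O, G) = G + O*G**2 (U(O, G) = O*G**2 + G = G + O*G**2)
1/U(-1152, 2827) = 1/(2827*(1 + 2827*(-1152))) = 1/(2827*(1 - 3256704)) = 1/(2827*(-3256703)) = 1/(-9206699381) = -1/9206699381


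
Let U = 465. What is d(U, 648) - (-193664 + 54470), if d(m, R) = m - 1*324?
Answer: 139335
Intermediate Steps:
d(m, R) = -324 + m (d(m, R) = m - 324 = -324 + m)
d(U, 648) - (-193664 + 54470) = (-324 + 465) - (-193664 + 54470) = 141 - 1*(-139194) = 141 + 139194 = 139335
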